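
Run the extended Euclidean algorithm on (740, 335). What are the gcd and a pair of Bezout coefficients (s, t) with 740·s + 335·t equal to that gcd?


Euclidean algorithm on (740, 335) — divide until remainder is 0:
  740 = 2 · 335 + 70
  335 = 4 · 70 + 55
  70 = 1 · 55 + 15
  55 = 3 · 15 + 10
  15 = 1 · 10 + 5
  10 = 2 · 5 + 0
gcd(740, 335) = 5.
Track Bezout coefficients alongside the remainders: start with r₀ = 740 = a·1 + b·0 (s = 1, t = 0) and r₁ = 335 = a·0 + b·1 (s = 0, t = 1); each new remainder r_{k+1} = r_{k-1} − q_k·r_k inherits s_{k+1} = s_{k-1} − q_k·s_k, t_{k+1} = t_{k-1} − q_k·t_k, so r_k = a·s_k + b·t_k at every step:
  q = 2: r = 70, s = 1 − 2·0 = 1, t = 0 − 2·1 = -2  (check: 740·1 + 335·(-2) = 70)
  q = 4: r = 55, s = 0 − 4·1 = -4, t = 1 − 4·(-2) = 9  (check: 740·(-4) + 335·9 = 55)
  q = 1: r = 15, s = 1 − 1·(-4) = 5, t = -2 − 1·9 = -11  (check: 740·5 + 335·(-11) = 15)
  q = 3: r = 10, s = -4 − 3·5 = -19, t = 9 − 3·(-11) = 42  (check: 740·(-19) + 335·42 = 10)
  q = 1: r = 5, s = 5 − 1·(-19) = 24, t = -11 − 1·42 = -53  (check: 740·24 + 335·(-53) = 5)
The row with r = 5 (the gcd) gives the Bezout coefficients s = 24, t = -53.
Result: 740 · (24) + 335 · (-53) = 5.

gcd(740, 335) = 5; s = 24, t = -53 (check: 740·24 + 335·(-53) = 5).


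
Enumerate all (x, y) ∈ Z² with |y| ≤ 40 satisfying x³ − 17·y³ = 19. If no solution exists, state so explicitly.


The equation is x³ - 17y³ = 19. For fixed y, x³ = 17·y³ + 19, so a solution requires the RHS to be a perfect cube.
Strategy: iterate y from -40 to 40, compute RHS = 17·y³ + 19, and check whether it is a (positive or negative) perfect cube.
Check small values of y:
  y = 0: RHS = 19 is not a perfect cube.
  y = 1: RHS = 36 is not a perfect cube.
  y = -1: RHS = 2 is not a perfect cube.
  y = 2: RHS = 155 is not a perfect cube.
  y = -2: RHS = -117 is not a perfect cube.
  y = 3: RHS = 478 is not a perfect cube.
  y = -3: RHS = -440 is not a perfect cube.
Continuing the search up to |y| = 40 finds no solutions either.
No (x, y) in the scanned range satisfies the equation.

No integer solutions with |y| ≤ 40.


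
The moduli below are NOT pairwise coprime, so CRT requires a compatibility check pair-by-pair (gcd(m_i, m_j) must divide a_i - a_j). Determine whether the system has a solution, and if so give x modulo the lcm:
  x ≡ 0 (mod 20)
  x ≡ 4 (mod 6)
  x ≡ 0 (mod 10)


Moduli 20, 6, 10 are not pairwise coprime, so CRT works modulo lcm(m_i) when all pairwise compatibility conditions hold.
Pairwise compatibility: gcd(m_i, m_j) must divide a_i - a_j for every pair.
Merge one congruence at a time:
  Start: x ≡ 0 (mod 20).
  Combine with x ≡ 4 (mod 6): gcd(20, 6) = 2; 4 - 0 = 4, which IS divisible by 2, so compatible.
    Write x = 0 + 20·t and substitute into x ≡ 4 (mod 6): 20·t ≡ 4 − 0 = 4 (mod 6).
    Divide the congruence (and modulus) by g = 2: 10·t ≡ 2 (mod 3).
    Reduce coefficients mod 3: 1·t ≡ 2 (mod 3).
    So t ≡ 2 (mod 3).
    Then x = 0 + 20·2 = 40, valid modulo lcm(20, 6) = 60: x ≡ 40 (mod 60).
  Combine with x ≡ 0 (mod 10): gcd(60, 10) = 10; 0 - 40 = -40, which IS divisible by 10, so compatible.
    Write x = 40 + 60·t and substitute into x ≡ 0 (mod 10): 60·t ≡ 0 − 40 = -40 (mod 10).
    Divide the congruence (and modulus) by g = 10: 6·t ≡ -4 (mod 1).
    Modulo 1 every t works; take t = 0.
    Then x = 40 + 60·0 = 40, valid modulo lcm(60, 10) = 60: x ≡ 40 (mod 60).
Verify: 40 mod 20 = 0, 40 mod 6 = 4, 40 mod 10 = 0.

x ≡ 40 (mod 60).


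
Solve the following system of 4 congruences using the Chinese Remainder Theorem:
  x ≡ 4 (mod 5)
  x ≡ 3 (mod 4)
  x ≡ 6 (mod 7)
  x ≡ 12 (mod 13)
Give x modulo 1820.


Product of moduli M = 5 · 4 · 7 · 13 = 1820.
Merge one congruence at a time:
  Start: x ≡ 4 (mod 5).
  Combine with x ≡ 3 (mod 4); new modulus lcm = 20.
    Write x = 4 + 5·t and substitute into x ≡ 3 (mod 4): 5·t ≡ 3 − 4 = -1 (mod 4).
    Reduce coefficients mod 4: 1·t ≡ 3 (mod 4).
    So t ≡ 3 (mod 4).
    Then x = 4 + 5·3 = 19, valid modulo lcm(5, 4) = 20: x ≡ 19 (mod 20).
  Combine with x ≡ 6 (mod 7); new modulus lcm = 140.
    Write x = 19 + 20·t and substitute into x ≡ 6 (mod 7): 20·t ≡ 6 − 19 = -13 (mod 7).
    Reduce coefficients mod 7: 6·t ≡ 1 (mod 7).
    The inverse of 6 mod 7 is 6 (since 6·6 = 36 = 5·7 + 1), so t ≡ 6·1 = 6 ≡ 6 (mod 7).
    Then x = 19 + 20·6 = 139, valid modulo lcm(20, 7) = 140: x ≡ 139 (mod 140).
  Combine with x ≡ 12 (mod 13); new modulus lcm = 1820.
    Write x = 139 + 140·t and substitute into x ≡ 12 (mod 13): 140·t ≡ 12 − 139 = -127 (mod 13).
    Reduce coefficients mod 13: 10·t ≡ 3 (mod 13).
    The inverse of 10 mod 13 is 4 (since 10·4 = 40 = 3·13 + 1), so t ≡ 4·3 = 12 ≡ 12 (mod 13).
    Then x = 139 + 140·12 = 1819, valid modulo lcm(140, 13) = 1820: x ≡ 1819 (mod 1820).
Verify against each original: 1819 mod 5 = 4, 1819 mod 4 = 3, 1819 mod 7 = 6, 1819 mod 13 = 12.

x ≡ 1819 (mod 1820).


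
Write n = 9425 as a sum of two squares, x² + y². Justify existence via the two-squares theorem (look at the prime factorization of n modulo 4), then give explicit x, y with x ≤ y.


Step 1: Factor n = 9425 = 5^2 · 13 · 29.
Step 2: Check the mod-4 condition on each prime factor: 5 ≡ 1 (mod 4), exponent 2; 13 ≡ 1 (mod 4), exponent 1; 29 ≡ 1 (mod 4), exponent 1.
All primes ≡ 3 (mod 4) appear to even exponent (or don't appear), so by the two-squares theorem n IS expressible as a sum of two squares.
Step 3: Build a representation. Group n = k² · m with k = 5 and m = 13 · 29 = 377 (a product of primes ≡ 1 (mod 4)); a representation of m scales to one of n via (k·x)² + (k·y)² = k²(x² + y²). Each prime p ≡ 1 (mod 4) is itself a sum of two squares; find a² by testing p − a² for a perfect square:
  13: 13 − 1² = 12, 13 − 2² = 9 = 3² ⇒ 13 = 2² + 3².
  29: 29 − 1² = 28, 29 − 2² = 25 = 5² ⇒ 29 = 2² + 5².
  Combine using the Brahmagupta–Fibonacci identity (a² + b²)(c² + d²) = (ac − bd)² + (ad + bc)² = (ac + bd)² + (ad − bc)²:
  13 · 29 = 377: from (2² + 3²)(2² + 5²), take (2·2 − 3·5, 2·5 + 3·2) = (4 − 15, 10 + 6) = (-11, 16); dropping signs (only squares matter) gives (11, 16); check 11² + 16² = 121 + 256 = 377 ✓.
  Scale by k = 5: (5·11, 5·16) = (55, 80).
Step 4: Order so x ≤ y and verify: 55² + 80² = 3025 + 6400 = 9425 = n. ✓

n = 9425 = 55² + 80² (one valid representation with x ≤ y).


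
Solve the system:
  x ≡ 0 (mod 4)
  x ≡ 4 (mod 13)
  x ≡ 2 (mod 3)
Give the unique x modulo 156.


Moduli 4, 13, 3 are pairwise coprime; by CRT there is a unique solution modulo M = 4 · 13 · 3 = 156.
Solve pairwise, accumulating the modulus:
  Start with x ≡ 0 (mod 4).
  Combine with x ≡ 4 (mod 13): since gcd(4, 13) = 1, we get a unique residue mod 52.
    Write x = 0 + 4·t and substitute into x ≡ 4 (mod 13): 4·t ≡ 4 − 0 = 4 (mod 13).
    The inverse of 4 mod 13 is 10 (since 4·10 = 40 = 3·13 + 1), so t ≡ 10·4 = 40 ≡ 1 (mod 13).
    Then x = 0 + 4·1 = 4, valid modulo lcm(4, 13) = 52: x ≡ 4 (mod 52).
  Combine with x ≡ 2 (mod 3): since gcd(52, 3) = 1, we get a unique residue mod 156.
    Write x = 4 + 52·t and substitute into x ≡ 2 (mod 3): 52·t ≡ 2 − 4 = -2 (mod 3).
    Reduce coefficients mod 3: 1·t ≡ 1 (mod 3).
    So t ≡ 1 (mod 3).
    Then x = 4 + 52·1 = 56, valid modulo lcm(52, 3) = 156: x ≡ 56 (mod 156).
Verify: 56 mod 4 = 0 ✓, 56 mod 13 = 4 ✓, 56 mod 3 = 2 ✓.

x ≡ 56 (mod 156).


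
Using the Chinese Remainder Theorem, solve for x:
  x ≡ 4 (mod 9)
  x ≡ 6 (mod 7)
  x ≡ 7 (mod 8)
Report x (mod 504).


Moduli 9, 7, 8 are pairwise coprime; by CRT there is a unique solution modulo M = 9 · 7 · 8 = 504.
Solve pairwise, accumulating the modulus:
  Start with x ≡ 4 (mod 9).
  Combine with x ≡ 6 (mod 7): since gcd(9, 7) = 1, we get a unique residue mod 63.
    Write x = 4 + 9·t and substitute into x ≡ 6 (mod 7): 9·t ≡ 6 − 4 = 2 (mod 7).
    Reduce coefficients mod 7: 2·t ≡ 2 (mod 7).
    The inverse of 2 mod 7 is 4 (since 2·4 = 8 = 1·7 + 1), so t ≡ 4·2 = 8 ≡ 1 (mod 7).
    Then x = 4 + 9·1 = 13, valid modulo lcm(9, 7) = 63: x ≡ 13 (mod 63).
  Combine with x ≡ 7 (mod 8): since gcd(63, 8) = 1, we get a unique residue mod 504.
    Write x = 13 + 63·t and substitute into x ≡ 7 (mod 8): 63·t ≡ 7 − 13 = -6 (mod 8).
    Reduce coefficients mod 8: 7·t ≡ 2 (mod 8).
    The inverse of 7 mod 8 is 7 (since 7·7 = 49 = 6·8 + 1), so t ≡ 7·2 = 14 ≡ 6 (mod 8).
    Then x = 13 + 63·6 = 391, valid modulo lcm(63, 8) = 504: x ≡ 391 (mod 504).
Verify: 391 mod 9 = 4 ✓, 391 mod 7 = 6 ✓, 391 mod 8 = 7 ✓.

x ≡ 391 (mod 504).


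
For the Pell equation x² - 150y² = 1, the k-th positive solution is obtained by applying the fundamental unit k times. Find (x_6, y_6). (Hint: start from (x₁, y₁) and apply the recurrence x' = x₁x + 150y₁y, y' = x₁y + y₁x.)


Step 1: Find the fundamental solution (x₁, y₁) of x² - 150y² = 1.
  Expand √150 as a continued fraction. a₀ = ⌊√150⌋ = 12; iterate m_{k+1} = d_k·a_k − m_k, d_{k+1} = (150 − m_{k+1}²)/d_k, a_{k+1} = ⌊(a₀ + m_{k+1})/d_{k+1}⌋ (starting m₀ = 0, d₀ = 1), with convergents p_k = a_k·p_{k-1} + p_{k-2}, q_k = a_k·q_{k-1} + q_{k-2} (p₋₁ = 1, q₋₁ = 0):
  k = 0: a₀ = 12; p₀/q₀ = 12/1; p₀² − 150·q₀² = 144 − 150 = -6.
  k = 1: m = 12, d = 6, a = ⌊(12 + 12)/6⌋ = 4; p/q = (4·12 + 1)/(4·1 + 0) = 49/4; p² − 150·q² = 2401 − 2400 = 1.
  The first convergent with p² − 150·q² = 1 gives the fundamental solution (x₁, y₁) = (49, 4).
Step 2: Apply the recurrence (x_{n+1}, y_{n+1}) = (x₁x_n + 150y₁y_n, x₁y_n + y₁x_n) repeatedly.
  From (x_1, y_1) = (49, 4): x_2 = 49·49 + 150·4·4 = 4801; y_2 = 49·4 + 4·49 = 392.
  From (x_2, y_2) = (4801, 392): x_3 = 49·4801 + 150·4·392 = 470449; y_3 = 49·392 + 4·4801 = 38412.
  From (x_3, y_3) = (470449, 38412): x_4 = 49·470449 + 150·4·38412 = 46099201; y_4 = 49·38412 + 4·470449 = 3763984.
  From (x_4, y_4) = (46099201, 3763984): x_5 = 49·46099201 + 150·4·3763984 = 4517251249; y_5 = 49·3763984 + 4·46099201 = 368832020.
  From (x_5, y_5) = (4517251249, 368832020): x_6 = 49·4517251249 + 150·4·368832020 = 442644523201; y_6 = 49·368832020 + 4·4517251249 = 36141773976.
Step 3: Verify x_6² - 150·y_6² = 195934173919840627286401 - 195934173919840627286400 = 1 (should be 1). ✓

(x_1, y_1) = (49, 4); (x_6, y_6) = (442644523201, 36141773976).


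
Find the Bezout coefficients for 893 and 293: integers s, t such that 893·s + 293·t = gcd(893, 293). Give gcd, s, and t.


Euclidean algorithm on (893, 293) — divide until remainder is 0:
  893 = 3 · 293 + 14
  293 = 20 · 14 + 13
  14 = 1 · 13 + 1
  13 = 13 · 1 + 0
gcd(893, 293) = 1.
Track Bezout coefficients alongside the remainders: start with r₀ = 893 = a·1 + b·0 (s = 1, t = 0) and r₁ = 293 = a·0 + b·1 (s = 0, t = 1); each new remainder r_{k+1} = r_{k-1} − q_k·r_k inherits s_{k+1} = s_{k-1} − q_k·s_k, t_{k+1} = t_{k-1} − q_k·t_k, so r_k = a·s_k + b·t_k at every step:
  q = 3: r = 14, s = 1 − 3·0 = 1, t = 0 − 3·1 = -3  (check: 893·1 + 293·(-3) = 14)
  q = 20: r = 13, s = 0 − 20·1 = -20, t = 1 − 20·(-3) = 61  (check: 893·(-20) + 293·61 = 13)
  q = 1: r = 1, s = 1 − 1·(-20) = 21, t = -3 − 1·61 = -64  (check: 893·21 + 293·(-64) = 1)
The row with r = 1 (the gcd) gives the Bezout coefficients s = 21, t = -64.
Result: 893 · (21) + 293 · (-64) = 1.

gcd(893, 293) = 1; s = 21, t = -64 (check: 893·21 + 293·(-64) = 1).


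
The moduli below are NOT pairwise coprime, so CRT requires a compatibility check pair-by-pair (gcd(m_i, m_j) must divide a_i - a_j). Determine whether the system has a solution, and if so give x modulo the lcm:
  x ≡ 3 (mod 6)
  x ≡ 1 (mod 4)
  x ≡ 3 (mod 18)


Moduli 6, 4, 18 are not pairwise coprime, so CRT works modulo lcm(m_i) when all pairwise compatibility conditions hold.
Pairwise compatibility: gcd(m_i, m_j) must divide a_i - a_j for every pair.
Merge one congruence at a time:
  Start: x ≡ 3 (mod 6).
  Combine with x ≡ 1 (mod 4): gcd(6, 4) = 2; 1 - 3 = -2, which IS divisible by 2, so compatible.
    Write x = 3 + 6·t and substitute into x ≡ 1 (mod 4): 6·t ≡ 1 − 3 = -2 (mod 4).
    Divide the congruence (and modulus) by g = 2: 3·t ≡ -1 (mod 2).
    Reduce coefficients mod 2: 1·t ≡ 1 (mod 2).
    So t ≡ 1 (mod 2).
    Then x = 3 + 6·1 = 9, valid modulo lcm(6, 4) = 12: x ≡ 9 (mod 12).
  Combine with x ≡ 3 (mod 18): gcd(12, 18) = 6; 3 - 9 = -6, which IS divisible by 6, so compatible.
    Write x = 9 + 12·t and substitute into x ≡ 3 (mod 18): 12·t ≡ 3 − 9 = -6 (mod 18).
    Divide the congruence (and modulus) by g = 6: 2·t ≡ -1 (mod 3).
    Reduce coefficients mod 3: 2·t ≡ 2 (mod 3).
    The inverse of 2 mod 3 is 2 (since 2·2 = 4 = 1·3 + 1), so t ≡ 2·2 = 4 ≡ 1 (mod 3).
    Then x = 9 + 12·1 = 21, valid modulo lcm(12, 18) = 36: x ≡ 21 (mod 36).
Verify: 21 mod 6 = 3, 21 mod 4 = 1, 21 mod 18 = 3.

x ≡ 21 (mod 36).


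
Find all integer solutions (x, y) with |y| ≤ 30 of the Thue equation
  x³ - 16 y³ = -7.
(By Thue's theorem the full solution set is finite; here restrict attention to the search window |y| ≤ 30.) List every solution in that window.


The equation is x³ - 16y³ = -7. For fixed y, x³ = 16·y³ − 7, so a solution requires the RHS to be a perfect cube.
Strategy: iterate y from -30 to 30, compute RHS = 16·y³ − 7, and check whether it is a (positive or negative) perfect cube.
Check small values of y:
  y = 0: RHS = -7 is not a perfect cube.
  y = 1: RHS = 9 is not a perfect cube.
  y = -1: RHS = -23 is not a perfect cube.
  y = 2: RHS = 121 is not a perfect cube.
  y = -2: RHS = -135 is not a perfect cube.
  y = 3: RHS = 425 is not a perfect cube.
  y = -3: RHS = -439 is not a perfect cube.
Continuing the search up to |y| = 30 finds no solutions either.
No (x, y) in the scanned range satisfies the equation.

No integer solutions with |y| ≤ 30.


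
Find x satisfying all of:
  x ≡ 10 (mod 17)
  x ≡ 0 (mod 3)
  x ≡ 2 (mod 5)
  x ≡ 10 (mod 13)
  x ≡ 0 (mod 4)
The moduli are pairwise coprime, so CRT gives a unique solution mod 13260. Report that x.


Product of moduli M = 17 · 3 · 5 · 13 · 4 = 13260.
Merge one congruence at a time:
  Start: x ≡ 10 (mod 17).
  Combine with x ≡ 0 (mod 3); new modulus lcm = 51.
    Write x = 10 + 17·t and substitute into x ≡ 0 (mod 3): 17·t ≡ 0 − 10 = -10 (mod 3).
    Reduce coefficients mod 3: 2·t ≡ 2 (mod 3).
    The inverse of 2 mod 3 is 2 (since 2·2 = 4 = 1·3 + 1), so t ≡ 2·2 = 4 ≡ 1 (mod 3).
    Then x = 10 + 17·1 = 27, valid modulo lcm(17, 3) = 51: x ≡ 27 (mod 51).
  Combine with x ≡ 2 (mod 5); new modulus lcm = 255.
    Write x = 27 + 51·t and substitute into x ≡ 2 (mod 5): 51·t ≡ 2 − 27 = -25 (mod 5).
    Reduce coefficients mod 5: 1·t ≡ 0 (mod 5).
    So t ≡ 0 (mod 5).
    Then x = 27 + 51·0 = 27, valid modulo lcm(51, 5) = 255: x ≡ 27 (mod 255).
  Combine with x ≡ 10 (mod 13); new modulus lcm = 3315.
    Write x = 27 + 255·t and substitute into x ≡ 10 (mod 13): 255·t ≡ 10 − 27 = -17 (mod 13).
    Reduce coefficients mod 13: 8·t ≡ 9 (mod 13).
    The inverse of 8 mod 13 is 5 (since 8·5 = 40 = 3·13 + 1), so t ≡ 5·9 = 45 ≡ 6 (mod 13).
    Then x = 27 + 255·6 = 1557, valid modulo lcm(255, 13) = 3315: x ≡ 1557 (mod 3315).
  Combine with x ≡ 0 (mod 4); new modulus lcm = 13260.
    Write x = 1557 + 3315·t and substitute into x ≡ 0 (mod 4): 3315·t ≡ 0 − 1557 = -1557 (mod 4).
    Reduce coefficients mod 4: 3·t ≡ 3 (mod 4).
    The inverse of 3 mod 4 is 3 (since 3·3 = 9 = 2·4 + 1), so t ≡ 3·3 = 9 ≡ 1 (mod 4).
    Then x = 1557 + 3315·1 = 4872, valid modulo lcm(3315, 4) = 13260: x ≡ 4872 (mod 13260).
Verify against each original: 4872 mod 17 = 10, 4872 mod 3 = 0, 4872 mod 5 = 2, 4872 mod 13 = 10, 4872 mod 4 = 0.

x ≡ 4872 (mod 13260).


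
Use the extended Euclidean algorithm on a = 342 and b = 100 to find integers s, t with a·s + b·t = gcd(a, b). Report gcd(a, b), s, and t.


Euclidean algorithm on (342, 100) — divide until remainder is 0:
  342 = 3 · 100 + 42
  100 = 2 · 42 + 16
  42 = 2 · 16 + 10
  16 = 1 · 10 + 6
  10 = 1 · 6 + 4
  6 = 1 · 4 + 2
  4 = 2 · 2 + 0
gcd(342, 100) = 2.
Track Bezout coefficients alongside the remainders: start with r₀ = 342 = a·1 + b·0 (s = 1, t = 0) and r₁ = 100 = a·0 + b·1 (s = 0, t = 1); each new remainder r_{k+1} = r_{k-1} − q_k·r_k inherits s_{k+1} = s_{k-1} − q_k·s_k, t_{k+1} = t_{k-1} − q_k·t_k, so r_k = a·s_k + b·t_k at every step:
  q = 3: r = 42, s = 1 − 3·0 = 1, t = 0 − 3·1 = -3  (check: 342·1 + 100·(-3) = 42)
  q = 2: r = 16, s = 0 − 2·1 = -2, t = 1 − 2·(-3) = 7  (check: 342·(-2) + 100·7 = 16)
  q = 2: r = 10, s = 1 − 2·(-2) = 5, t = -3 − 2·7 = -17  (check: 342·5 + 100·(-17) = 10)
  q = 1: r = 6, s = -2 − 1·5 = -7, t = 7 − 1·(-17) = 24  (check: 342·(-7) + 100·24 = 6)
  q = 1: r = 4, s = 5 − 1·(-7) = 12, t = -17 − 1·24 = -41  (check: 342·12 + 100·(-41) = 4)
  q = 1: r = 2, s = -7 − 1·12 = -19, t = 24 − 1·(-41) = 65  (check: 342·(-19) + 100·65 = 2)
The row with r = 2 (the gcd) gives the Bezout coefficients s = -19, t = 65.
Result: 342 · (-19) + 100 · (65) = 2.

gcd(342, 100) = 2; s = -19, t = 65 (check: 342·(-19) + 100·65 = 2).


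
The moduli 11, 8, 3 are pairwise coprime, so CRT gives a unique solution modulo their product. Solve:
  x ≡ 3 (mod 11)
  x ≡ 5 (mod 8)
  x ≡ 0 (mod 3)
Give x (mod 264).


Moduli 11, 8, 3 are pairwise coprime; by CRT there is a unique solution modulo M = 11 · 8 · 3 = 264.
Solve pairwise, accumulating the modulus:
  Start with x ≡ 3 (mod 11).
  Combine with x ≡ 5 (mod 8): since gcd(11, 8) = 1, we get a unique residue mod 88.
    Write x = 3 + 11·t and substitute into x ≡ 5 (mod 8): 11·t ≡ 5 − 3 = 2 (mod 8).
    Reduce coefficients mod 8: 3·t ≡ 2 (mod 8).
    The inverse of 3 mod 8 is 3 (since 3·3 = 9 = 1·8 + 1), so t ≡ 3·2 = 6 ≡ 6 (mod 8).
    Then x = 3 + 11·6 = 69, valid modulo lcm(11, 8) = 88: x ≡ 69 (mod 88).
  Combine with x ≡ 0 (mod 3): since gcd(88, 3) = 1, we get a unique residue mod 264.
    Write x = 69 + 88·t and substitute into x ≡ 0 (mod 3): 88·t ≡ 0 − 69 = -69 (mod 3).
    Reduce coefficients mod 3: 1·t ≡ 0 (mod 3).
    So t ≡ 0 (mod 3).
    Then x = 69 + 88·0 = 69, valid modulo lcm(88, 3) = 264: x ≡ 69 (mod 264).
Verify: 69 mod 11 = 3 ✓, 69 mod 8 = 5 ✓, 69 mod 3 = 0 ✓.

x ≡ 69 (mod 264).


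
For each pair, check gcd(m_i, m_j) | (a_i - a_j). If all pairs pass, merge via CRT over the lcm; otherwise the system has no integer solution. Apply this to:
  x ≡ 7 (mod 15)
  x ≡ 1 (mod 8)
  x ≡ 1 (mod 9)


Moduli 15, 8, 9 are not pairwise coprime, so CRT works modulo lcm(m_i) when all pairwise compatibility conditions hold.
Pairwise compatibility: gcd(m_i, m_j) must divide a_i - a_j for every pair.
Merge one congruence at a time:
  Start: x ≡ 7 (mod 15).
  Combine with x ≡ 1 (mod 8): gcd(15, 8) = 1; 1 - 7 = -6, which IS divisible by 1, so compatible.
    Write x = 7 + 15·t and substitute into x ≡ 1 (mod 8): 15·t ≡ 1 − 7 = -6 (mod 8).
    Reduce coefficients mod 8: 7·t ≡ 2 (mod 8).
    The inverse of 7 mod 8 is 7 (since 7·7 = 49 = 6·8 + 1), so t ≡ 7·2 = 14 ≡ 6 (mod 8).
    Then x = 7 + 15·6 = 97, valid modulo lcm(15, 8) = 120: x ≡ 97 (mod 120).
  Combine with x ≡ 1 (mod 9): gcd(120, 9) = 3; 1 - 97 = -96, which IS divisible by 3, so compatible.
    Write x = 97 + 120·t and substitute into x ≡ 1 (mod 9): 120·t ≡ 1 − 97 = -96 (mod 9).
    Divide the congruence (and modulus) by g = 3: 40·t ≡ -32 (mod 3).
    Reduce coefficients mod 3: 1·t ≡ 1 (mod 3).
    So t ≡ 1 (mod 3).
    Then x = 97 + 120·1 = 217, valid modulo lcm(120, 9) = 360: x ≡ 217 (mod 360).
Verify: 217 mod 15 = 7, 217 mod 8 = 1, 217 mod 9 = 1.

x ≡ 217 (mod 360).


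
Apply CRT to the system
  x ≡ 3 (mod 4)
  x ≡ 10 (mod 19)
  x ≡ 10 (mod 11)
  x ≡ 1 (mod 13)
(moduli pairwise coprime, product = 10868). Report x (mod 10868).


Product of moduli M = 4 · 19 · 11 · 13 = 10868.
Merge one congruence at a time:
  Start: x ≡ 3 (mod 4).
  Combine with x ≡ 10 (mod 19); new modulus lcm = 76.
    Write x = 3 + 4·t and substitute into x ≡ 10 (mod 19): 4·t ≡ 10 − 3 = 7 (mod 19).
    The inverse of 4 mod 19 is 5 (since 4·5 = 20 = 1·19 + 1), so t ≡ 5·7 = 35 ≡ 16 (mod 19).
    Then x = 3 + 4·16 = 67, valid modulo lcm(4, 19) = 76: x ≡ 67 (mod 76).
  Combine with x ≡ 10 (mod 11); new modulus lcm = 836.
    Write x = 67 + 76·t and substitute into x ≡ 10 (mod 11): 76·t ≡ 10 − 67 = -57 (mod 11).
    Reduce coefficients mod 11: 10·t ≡ 9 (mod 11).
    The inverse of 10 mod 11 is 10 (since 10·10 = 100 = 9·11 + 1), so t ≡ 10·9 = 90 ≡ 2 (mod 11).
    Then x = 67 + 76·2 = 219, valid modulo lcm(76, 11) = 836: x ≡ 219 (mod 836).
  Combine with x ≡ 1 (mod 13); new modulus lcm = 10868.
    Write x = 219 + 836·t and substitute into x ≡ 1 (mod 13): 836·t ≡ 1 − 219 = -218 (mod 13).
    Reduce coefficients mod 13: 4·t ≡ 3 (mod 13).
    The inverse of 4 mod 13 is 10 (since 4·10 = 40 = 3·13 + 1), so t ≡ 10·3 = 30 ≡ 4 (mod 13).
    Then x = 219 + 836·4 = 3563, valid modulo lcm(836, 13) = 10868: x ≡ 3563 (mod 10868).
Verify against each original: 3563 mod 4 = 3, 3563 mod 19 = 10, 3563 mod 11 = 10, 3563 mod 13 = 1.

x ≡ 3563 (mod 10868).


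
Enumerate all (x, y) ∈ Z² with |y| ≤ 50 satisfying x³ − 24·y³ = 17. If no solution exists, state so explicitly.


The equation is x³ - 24y³ = 17. For fixed y, x³ = 24·y³ + 17, so a solution requires the RHS to be a perfect cube.
Strategy: iterate y from -50 to 50, compute RHS = 24·y³ + 17, and check whether it is a (positive or negative) perfect cube.
Check small values of y:
  y = 0: RHS = 17 is not a perfect cube.
  y = 1: RHS = 41 is not a perfect cube.
  y = -1: RHS = -7 is not a perfect cube.
  y = 2: RHS = 209 is not a perfect cube.
  y = -2: RHS = -175 is not a perfect cube.
  y = 3: RHS = 665 is not a perfect cube.
  y = -3: RHS = -631 is not a perfect cube.
Continuing the search up to |y| = 50 finds no solutions either.
No (x, y) in the scanned range satisfies the equation.

No integer solutions with |y| ≤ 50.


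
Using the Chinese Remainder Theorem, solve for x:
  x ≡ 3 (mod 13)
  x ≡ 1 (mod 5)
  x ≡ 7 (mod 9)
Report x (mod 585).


Moduli 13, 5, 9 are pairwise coprime; by CRT there is a unique solution modulo M = 13 · 5 · 9 = 585.
Solve pairwise, accumulating the modulus:
  Start with x ≡ 3 (mod 13).
  Combine with x ≡ 1 (mod 5): since gcd(13, 5) = 1, we get a unique residue mod 65.
    Write x = 3 + 13·t and substitute into x ≡ 1 (mod 5): 13·t ≡ 1 − 3 = -2 (mod 5).
    Reduce coefficients mod 5: 3·t ≡ 3 (mod 5).
    The inverse of 3 mod 5 is 2 (since 3·2 = 6 = 1·5 + 1), so t ≡ 2·3 = 6 ≡ 1 (mod 5).
    Then x = 3 + 13·1 = 16, valid modulo lcm(13, 5) = 65: x ≡ 16 (mod 65).
  Combine with x ≡ 7 (mod 9): since gcd(65, 9) = 1, we get a unique residue mod 585.
    Write x = 16 + 65·t and substitute into x ≡ 7 (mod 9): 65·t ≡ 7 − 16 = -9 (mod 9).
    Reduce coefficients mod 9: 2·t ≡ 0 (mod 9).
    The inverse of 2 mod 9 is 5 (since 2·5 = 10 = 1·9 + 1), so t ≡ 5·0 = 0 ≡ 0 (mod 9).
    Then x = 16 + 65·0 = 16, valid modulo lcm(65, 9) = 585: x ≡ 16 (mod 585).
Verify: 16 mod 13 = 3 ✓, 16 mod 5 = 1 ✓, 16 mod 9 = 7 ✓.

x ≡ 16 (mod 585).


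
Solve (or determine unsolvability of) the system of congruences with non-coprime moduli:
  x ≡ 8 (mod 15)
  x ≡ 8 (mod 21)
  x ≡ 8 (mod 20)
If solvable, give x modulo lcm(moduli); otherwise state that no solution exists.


Moduli 15, 21, 20 are not pairwise coprime, so CRT works modulo lcm(m_i) when all pairwise compatibility conditions hold.
Pairwise compatibility: gcd(m_i, m_j) must divide a_i - a_j for every pair.
Merge one congruence at a time:
  Start: x ≡ 8 (mod 15).
  Combine with x ≡ 8 (mod 21): gcd(15, 21) = 3; 8 - 8 = 0, which IS divisible by 3, so compatible.
    Write x = 8 + 15·t and substitute into x ≡ 8 (mod 21): 15·t ≡ 8 − 8 = 0 (mod 21).
    Divide the congruence (and modulus) by g = 3: 5·t ≡ 0 (mod 7).
    The inverse of 5 mod 7 is 3 (since 5·3 = 15 = 2·7 + 1), so t ≡ 3·0 = 0 ≡ 0 (mod 7).
    Then x = 8 + 15·0 = 8, valid modulo lcm(15, 21) = 105: x ≡ 8 (mod 105).
  Combine with x ≡ 8 (mod 20): gcd(105, 20) = 5; 8 - 8 = 0, which IS divisible by 5, so compatible.
    Write x = 8 + 105·t and substitute into x ≡ 8 (mod 20): 105·t ≡ 8 − 8 = 0 (mod 20).
    Divide the congruence (and modulus) by g = 5: 21·t ≡ 0 (mod 4).
    Reduce coefficients mod 4: 1·t ≡ 0 (mod 4).
    So t ≡ 0 (mod 4).
    Then x = 8 + 105·0 = 8, valid modulo lcm(105, 20) = 420: x ≡ 8 (mod 420).
Verify: 8 mod 15 = 8, 8 mod 21 = 8, 8 mod 20 = 8.

x ≡ 8 (mod 420).


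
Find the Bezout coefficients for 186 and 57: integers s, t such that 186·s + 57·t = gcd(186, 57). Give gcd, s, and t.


Euclidean algorithm on (186, 57) — divide until remainder is 0:
  186 = 3 · 57 + 15
  57 = 3 · 15 + 12
  15 = 1 · 12 + 3
  12 = 4 · 3 + 0
gcd(186, 57) = 3.
Track Bezout coefficients alongside the remainders: start with r₀ = 186 = a·1 + b·0 (s = 1, t = 0) and r₁ = 57 = a·0 + b·1 (s = 0, t = 1); each new remainder r_{k+1} = r_{k-1} − q_k·r_k inherits s_{k+1} = s_{k-1} − q_k·s_k, t_{k+1} = t_{k-1} − q_k·t_k, so r_k = a·s_k + b·t_k at every step:
  q = 3: r = 15, s = 1 − 3·0 = 1, t = 0 − 3·1 = -3  (check: 186·1 + 57·(-3) = 15)
  q = 3: r = 12, s = 0 − 3·1 = -3, t = 1 − 3·(-3) = 10  (check: 186·(-3) + 57·10 = 12)
  q = 1: r = 3, s = 1 − 1·(-3) = 4, t = -3 − 1·10 = -13  (check: 186·4 + 57·(-13) = 3)
The row with r = 3 (the gcd) gives the Bezout coefficients s = 4, t = -13.
Result: 186 · (4) + 57 · (-13) = 3.

gcd(186, 57) = 3; s = 4, t = -13 (check: 186·4 + 57·(-13) = 3).


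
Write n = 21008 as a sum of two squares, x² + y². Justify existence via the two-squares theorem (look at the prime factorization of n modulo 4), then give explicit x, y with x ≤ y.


Step 1: Factor n = 21008 = 2^4 · 13 · 101.
Step 2: Check the mod-4 condition on each prime factor: 2 = 2 (special); 13 ≡ 1 (mod 4), exponent 1; 101 ≡ 1 (mod 4), exponent 1.
All primes ≡ 3 (mod 4) appear to even exponent (or don't appear), so by the two-squares theorem n IS expressible as a sum of two squares.
Step 3: Build a representation. Group n = k² · m with k = 4 and m = 13 · 101 = 1313 (a product of primes ≡ 1 (mod 4)); a representation of m scales to one of n via (k·x)² + (k·y)² = k²(x² + y²). Each prime p ≡ 1 (mod 4) is itself a sum of two squares; find a² by testing p − a² for a perfect square:
  13: 13 − 1² = 12, 13 − 2² = 9 = 3² ⇒ 13 = 2² + 3².
  101: 101 − 1² = 100 = 10² ⇒ 101 = 1² + 10².
  Combine using the Brahmagupta–Fibonacci identity (a² + b²)(c² + d²) = (ac − bd)² + (ad + bc)² = (ac + bd)² + (ad − bc)²:
  13 · 101 = 1313: from (2² + 3²)(1² + 10²), take (2·1 − 3·10, 2·10 + 3·1) = (2 − 30, 20 + 3) = (-28, 23); dropping signs (only squares matter) gives (28, 23); check 28² + 23² = 784 + 529 = 1313 ✓.
  Scale by k = 4: (4·28, 4·23) = (112, 92).
Step 4: Order so x ≤ y and verify: 92² + 112² = 8464 + 12544 = 21008 = n. ✓

n = 21008 = 92² + 112² (one valid representation with x ≤ y).


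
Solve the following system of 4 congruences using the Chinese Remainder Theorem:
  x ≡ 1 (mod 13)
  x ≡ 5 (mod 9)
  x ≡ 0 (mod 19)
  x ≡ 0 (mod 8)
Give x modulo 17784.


Product of moduli M = 13 · 9 · 19 · 8 = 17784.
Merge one congruence at a time:
  Start: x ≡ 1 (mod 13).
  Combine with x ≡ 5 (mod 9); new modulus lcm = 117.
    Write x = 1 + 13·t and substitute into x ≡ 5 (mod 9): 13·t ≡ 5 − 1 = 4 (mod 9).
    Reduce coefficients mod 9: 4·t ≡ 4 (mod 9).
    The inverse of 4 mod 9 is 7 (since 4·7 = 28 = 3·9 + 1), so t ≡ 7·4 = 28 ≡ 1 (mod 9).
    Then x = 1 + 13·1 = 14, valid modulo lcm(13, 9) = 117: x ≡ 14 (mod 117).
  Combine with x ≡ 0 (mod 19); new modulus lcm = 2223.
    Write x = 14 + 117·t and substitute into x ≡ 0 (mod 19): 117·t ≡ 0 − 14 = -14 (mod 19).
    Reduce coefficients mod 19: 3·t ≡ 5 (mod 19).
    The inverse of 3 mod 19 is 13 (since 3·13 = 39 = 2·19 + 1), so t ≡ 13·5 = 65 ≡ 8 (mod 19).
    Then x = 14 + 117·8 = 950, valid modulo lcm(117, 19) = 2223: x ≡ 950 (mod 2223).
  Combine with x ≡ 0 (mod 8); new modulus lcm = 17784.
    Write x = 950 + 2223·t and substitute into x ≡ 0 (mod 8): 2223·t ≡ 0 − 950 = -950 (mod 8).
    Reduce coefficients mod 8: 7·t ≡ 2 (mod 8).
    The inverse of 7 mod 8 is 7 (since 7·7 = 49 = 6·8 + 1), so t ≡ 7·2 = 14 ≡ 6 (mod 8).
    Then x = 950 + 2223·6 = 14288, valid modulo lcm(2223, 8) = 17784: x ≡ 14288 (mod 17784).
Verify against each original: 14288 mod 13 = 1, 14288 mod 9 = 5, 14288 mod 19 = 0, 14288 mod 8 = 0.

x ≡ 14288 (mod 17784).


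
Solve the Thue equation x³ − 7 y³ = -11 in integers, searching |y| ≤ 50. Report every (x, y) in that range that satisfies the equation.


The equation is x³ - 7y³ = -11. For fixed y, x³ = 7·y³ − 11, so a solution requires the RHS to be a perfect cube.
Strategy: iterate y from -50 to 50, compute RHS = 7·y³ − 11, and check whether it is a (positive or negative) perfect cube.
Check small values of y:
  y = 0: RHS = -11 is not a perfect cube.
  y = 1: RHS = -4 is not a perfect cube.
  y = -1: RHS = -18 is not a perfect cube.
  y = 2: RHS = 45 is not a perfect cube.
  y = -2: RHS = -67 is not a perfect cube.
  y = 3: RHS = 178 is not a perfect cube.
  y = -3: RHS = -200 is not a perfect cube.
Continuing the search up to |y| = 50 finds no solutions either.
No (x, y) in the scanned range satisfies the equation.

No integer solutions with |y| ≤ 50.


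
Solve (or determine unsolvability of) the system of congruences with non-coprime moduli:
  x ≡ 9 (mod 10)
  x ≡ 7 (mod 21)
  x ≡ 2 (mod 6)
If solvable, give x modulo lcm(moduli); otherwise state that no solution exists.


Moduli 10, 21, 6 are not pairwise coprime, so CRT works modulo lcm(m_i) when all pairwise compatibility conditions hold.
Pairwise compatibility: gcd(m_i, m_j) must divide a_i - a_j for every pair.
Merge one congruence at a time:
  Start: x ≡ 9 (mod 10).
  Combine with x ≡ 7 (mod 21): gcd(10, 21) = 1; 7 - 9 = -2, which IS divisible by 1, so compatible.
    Write x = 9 + 10·t and substitute into x ≡ 7 (mod 21): 10·t ≡ 7 − 9 = -2 (mod 21).
    Reduce coefficients mod 21: 10·t ≡ 19 (mod 21).
    The inverse of 10 mod 21 is 19 (since 10·19 = 190 = 9·21 + 1), so t ≡ 19·19 = 361 ≡ 4 (mod 21).
    Then x = 9 + 10·4 = 49, valid modulo lcm(10, 21) = 210: x ≡ 49 (mod 210).
  Combine with x ≡ 2 (mod 6): gcd(210, 6) = 6, and 2 - 49 = -47 is NOT divisible by 6.
    ⇒ system is inconsistent (no integer solution).

No solution (the system is inconsistent).


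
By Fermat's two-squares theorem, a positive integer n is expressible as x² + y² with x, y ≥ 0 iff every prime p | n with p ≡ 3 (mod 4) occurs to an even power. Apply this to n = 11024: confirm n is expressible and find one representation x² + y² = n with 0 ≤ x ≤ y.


Step 1: Factor n = 11024 = 2^4 · 13 · 53.
Step 2: Check the mod-4 condition on each prime factor: 2 = 2 (special); 13 ≡ 1 (mod 4), exponent 1; 53 ≡ 1 (mod 4), exponent 1.
All primes ≡ 3 (mod 4) appear to even exponent (or don't appear), so by the two-squares theorem n IS expressible as a sum of two squares.
Step 3: Build a representation. Group n = k² · m with k = 4 and m = 13 · 53 = 689 (a product of primes ≡ 1 (mod 4)); a representation of m scales to one of n via (k·x)² + (k·y)² = k²(x² + y²). Each prime p ≡ 1 (mod 4) is itself a sum of two squares; find a² by testing p − a² for a perfect square:
  13: 13 − 1² = 12, 13 − 2² = 9 = 3² ⇒ 13 = 2² + 3².
  53: 53 − 1² = 52, 53 − 2² = 49 = 7² ⇒ 53 = 2² + 7².
  Combine using the Brahmagupta–Fibonacci identity (a² + b²)(c² + d²) = (ac − bd)² + (ad + bc)² = (ac + bd)² + (ad − bc)²:
  13 · 53 = 689: from (2² + 3²)(2² + 7²), take (2·2 − 3·7, 2·7 + 3·2) = (4 − 21, 14 + 6) = (-17, 20); dropping signs (only squares matter) gives (17, 20); check 17² + 20² = 289 + 400 = 689 ✓.
  Scale by k = 4: (4·17, 4·20) = (68, 80).
Step 4: Order so x ≤ y and verify: 68² + 80² = 4624 + 6400 = 11024 = n. ✓

n = 11024 = 68² + 80² (one valid representation with x ≤ y).


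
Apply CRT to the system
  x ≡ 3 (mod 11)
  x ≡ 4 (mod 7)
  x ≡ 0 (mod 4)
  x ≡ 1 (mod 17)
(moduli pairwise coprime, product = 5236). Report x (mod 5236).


Product of moduli M = 11 · 7 · 4 · 17 = 5236.
Merge one congruence at a time:
  Start: x ≡ 3 (mod 11).
  Combine with x ≡ 4 (mod 7); new modulus lcm = 77.
    Write x = 3 + 11·t and substitute into x ≡ 4 (mod 7): 11·t ≡ 4 − 3 = 1 (mod 7).
    Reduce coefficients mod 7: 4·t ≡ 1 (mod 7).
    The inverse of 4 mod 7 is 2 (since 4·2 = 8 = 1·7 + 1), so t ≡ 2·1 = 2 ≡ 2 (mod 7).
    Then x = 3 + 11·2 = 25, valid modulo lcm(11, 7) = 77: x ≡ 25 (mod 77).
  Combine with x ≡ 0 (mod 4); new modulus lcm = 308.
    Write x = 25 + 77·t and substitute into x ≡ 0 (mod 4): 77·t ≡ 0 − 25 = -25 (mod 4).
    Reduce coefficients mod 4: 1·t ≡ 3 (mod 4).
    So t ≡ 3 (mod 4).
    Then x = 25 + 77·3 = 256, valid modulo lcm(77, 4) = 308: x ≡ 256 (mod 308).
  Combine with x ≡ 1 (mod 17); new modulus lcm = 5236.
    Write x = 256 + 308·t and substitute into x ≡ 1 (mod 17): 308·t ≡ 1 − 256 = -255 (mod 17).
    Reduce coefficients mod 17: 2·t ≡ 0 (mod 17).
    The inverse of 2 mod 17 is 9 (since 2·9 = 18 = 1·17 + 1), so t ≡ 9·0 = 0 ≡ 0 (mod 17).
    Then x = 256 + 308·0 = 256, valid modulo lcm(308, 17) = 5236: x ≡ 256 (mod 5236).
Verify against each original: 256 mod 11 = 3, 256 mod 7 = 4, 256 mod 4 = 0, 256 mod 17 = 1.

x ≡ 256 (mod 5236).


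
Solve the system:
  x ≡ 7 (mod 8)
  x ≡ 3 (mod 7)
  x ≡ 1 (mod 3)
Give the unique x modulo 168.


Moduli 8, 7, 3 are pairwise coprime; by CRT there is a unique solution modulo M = 8 · 7 · 3 = 168.
Solve pairwise, accumulating the modulus:
  Start with x ≡ 7 (mod 8).
  Combine with x ≡ 3 (mod 7): since gcd(8, 7) = 1, we get a unique residue mod 56.
    Write x = 7 + 8·t and substitute into x ≡ 3 (mod 7): 8·t ≡ 3 − 7 = -4 (mod 7).
    Reduce coefficients mod 7: 1·t ≡ 3 (mod 7).
    So t ≡ 3 (mod 7).
    Then x = 7 + 8·3 = 31, valid modulo lcm(8, 7) = 56: x ≡ 31 (mod 56).
  Combine with x ≡ 1 (mod 3): since gcd(56, 3) = 1, we get a unique residue mod 168.
    Write x = 31 + 56·t and substitute into x ≡ 1 (mod 3): 56·t ≡ 1 − 31 = -30 (mod 3).
    Reduce coefficients mod 3: 2·t ≡ 0 (mod 3).
    The inverse of 2 mod 3 is 2 (since 2·2 = 4 = 1·3 + 1), so t ≡ 2·0 = 0 ≡ 0 (mod 3).
    Then x = 31 + 56·0 = 31, valid modulo lcm(56, 3) = 168: x ≡ 31 (mod 168).
Verify: 31 mod 8 = 7 ✓, 31 mod 7 = 3 ✓, 31 mod 3 = 1 ✓.

x ≡ 31 (mod 168).


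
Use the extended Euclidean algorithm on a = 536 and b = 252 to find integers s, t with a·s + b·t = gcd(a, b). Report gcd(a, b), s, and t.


Euclidean algorithm on (536, 252) — divide until remainder is 0:
  536 = 2 · 252 + 32
  252 = 7 · 32 + 28
  32 = 1 · 28 + 4
  28 = 7 · 4 + 0
gcd(536, 252) = 4.
Track Bezout coefficients alongside the remainders: start with r₀ = 536 = a·1 + b·0 (s = 1, t = 0) and r₁ = 252 = a·0 + b·1 (s = 0, t = 1); each new remainder r_{k+1} = r_{k-1} − q_k·r_k inherits s_{k+1} = s_{k-1} − q_k·s_k, t_{k+1} = t_{k-1} − q_k·t_k, so r_k = a·s_k + b·t_k at every step:
  q = 2: r = 32, s = 1 − 2·0 = 1, t = 0 − 2·1 = -2  (check: 536·1 + 252·(-2) = 32)
  q = 7: r = 28, s = 0 − 7·1 = -7, t = 1 − 7·(-2) = 15  (check: 536·(-7) + 252·15 = 28)
  q = 1: r = 4, s = 1 − 1·(-7) = 8, t = -2 − 1·15 = -17  (check: 536·8 + 252·(-17) = 4)
The row with r = 4 (the gcd) gives the Bezout coefficients s = 8, t = -17.
Result: 536 · (8) + 252 · (-17) = 4.

gcd(536, 252) = 4; s = 8, t = -17 (check: 536·8 + 252·(-17) = 4).


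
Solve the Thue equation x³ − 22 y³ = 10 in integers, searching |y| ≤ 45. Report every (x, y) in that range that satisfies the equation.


The equation is x³ - 22y³ = 10. For fixed y, x³ = 22·y³ + 10, so a solution requires the RHS to be a perfect cube.
Strategy: iterate y from -45 to 45, compute RHS = 22·y³ + 10, and check whether it is a (positive or negative) perfect cube.
Check small values of y:
  y = 0: RHS = 10 is not a perfect cube.
  y = 1: RHS = 32 is not a perfect cube.
  y = -1: RHS = -12 is not a perfect cube.
  y = 2: RHS = 186 is not a perfect cube.
  y = -2: RHS = -166 is not a perfect cube.
  y = 3: RHS = 604 is not a perfect cube.
  y = -3: RHS = -584 is not a perfect cube.
Continuing the search up to |y| = 45 finds no solutions either.
No (x, y) in the scanned range satisfies the equation.

No integer solutions with |y| ≤ 45.


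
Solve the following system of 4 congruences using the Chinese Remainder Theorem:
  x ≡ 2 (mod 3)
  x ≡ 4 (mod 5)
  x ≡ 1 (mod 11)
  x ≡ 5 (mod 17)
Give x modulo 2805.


Product of moduli M = 3 · 5 · 11 · 17 = 2805.
Merge one congruence at a time:
  Start: x ≡ 2 (mod 3).
  Combine with x ≡ 4 (mod 5); new modulus lcm = 15.
    Write x = 2 + 3·t and substitute into x ≡ 4 (mod 5): 3·t ≡ 4 − 2 = 2 (mod 5).
    The inverse of 3 mod 5 is 2 (since 3·2 = 6 = 1·5 + 1), so t ≡ 2·2 = 4 ≡ 4 (mod 5).
    Then x = 2 + 3·4 = 14, valid modulo lcm(3, 5) = 15: x ≡ 14 (mod 15).
  Combine with x ≡ 1 (mod 11); new modulus lcm = 165.
    Write x = 14 + 15·t and substitute into x ≡ 1 (mod 11): 15·t ≡ 1 − 14 = -13 (mod 11).
    Reduce coefficients mod 11: 4·t ≡ 9 (mod 11).
    The inverse of 4 mod 11 is 3 (since 4·3 = 12 = 1·11 + 1), so t ≡ 3·9 = 27 ≡ 5 (mod 11).
    Then x = 14 + 15·5 = 89, valid modulo lcm(15, 11) = 165: x ≡ 89 (mod 165).
  Combine with x ≡ 5 (mod 17); new modulus lcm = 2805.
    Write x = 89 + 165·t and substitute into x ≡ 5 (mod 17): 165·t ≡ 5 − 89 = -84 (mod 17).
    Reduce coefficients mod 17: 12·t ≡ 1 (mod 17).
    The inverse of 12 mod 17 is 10 (since 12·10 = 120 = 7·17 + 1), so t ≡ 10·1 = 10 ≡ 10 (mod 17).
    Then x = 89 + 165·10 = 1739, valid modulo lcm(165, 17) = 2805: x ≡ 1739 (mod 2805).
Verify against each original: 1739 mod 3 = 2, 1739 mod 5 = 4, 1739 mod 11 = 1, 1739 mod 17 = 5.

x ≡ 1739 (mod 2805).


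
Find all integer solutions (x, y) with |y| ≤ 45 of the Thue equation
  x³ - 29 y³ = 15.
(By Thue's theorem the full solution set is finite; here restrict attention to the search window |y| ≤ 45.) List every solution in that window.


The equation is x³ - 29y³ = 15. For fixed y, x³ = 29·y³ + 15, so a solution requires the RHS to be a perfect cube.
Strategy: iterate y from -45 to 45, compute RHS = 29·y³ + 15, and check whether it is a (positive or negative) perfect cube.
Check small values of y:
  y = 0: RHS = 15 is not a perfect cube.
  y = 1: RHS = 44 is not a perfect cube.
  y = -1: RHS = -14 is not a perfect cube.
  y = 2: RHS = 247 is not a perfect cube.
  y = -2: RHS = -217 is not a perfect cube.
  y = 3: RHS = 798 is not a perfect cube.
  y = -3: RHS = -768 is not a perfect cube.
Continuing the search up to |y| = 45 finds no solutions either.
No (x, y) in the scanned range satisfies the equation.

No integer solutions with |y| ≤ 45.


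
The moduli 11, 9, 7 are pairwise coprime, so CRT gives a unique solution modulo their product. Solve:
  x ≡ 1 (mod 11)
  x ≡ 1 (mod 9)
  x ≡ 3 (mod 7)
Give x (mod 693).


Moduli 11, 9, 7 are pairwise coprime; by CRT there is a unique solution modulo M = 11 · 9 · 7 = 693.
Solve pairwise, accumulating the modulus:
  Start with x ≡ 1 (mod 11).
  Combine with x ≡ 1 (mod 9): since gcd(11, 9) = 1, we get a unique residue mod 99.
    Write x = 1 + 11·t and substitute into x ≡ 1 (mod 9): 11·t ≡ 1 − 1 = 0 (mod 9).
    Reduce coefficients mod 9: 2·t ≡ 0 (mod 9).
    The inverse of 2 mod 9 is 5 (since 2·5 = 10 = 1·9 + 1), so t ≡ 5·0 = 0 ≡ 0 (mod 9).
    Then x = 1 + 11·0 = 1, valid modulo lcm(11, 9) = 99: x ≡ 1 (mod 99).
  Combine with x ≡ 3 (mod 7): since gcd(99, 7) = 1, we get a unique residue mod 693.
    Write x = 1 + 99·t and substitute into x ≡ 3 (mod 7): 99·t ≡ 3 − 1 = 2 (mod 7).
    Reduce coefficients mod 7: 1·t ≡ 2 (mod 7).
    So t ≡ 2 (mod 7).
    Then x = 1 + 99·2 = 199, valid modulo lcm(99, 7) = 693: x ≡ 199 (mod 693).
Verify: 199 mod 11 = 1 ✓, 199 mod 9 = 1 ✓, 199 mod 7 = 3 ✓.

x ≡ 199 (mod 693).
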